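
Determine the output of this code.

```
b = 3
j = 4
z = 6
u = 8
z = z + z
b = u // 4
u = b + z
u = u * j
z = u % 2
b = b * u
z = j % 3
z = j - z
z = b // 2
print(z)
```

56

z = 6+6 = 12
b = 8//4 = 2
u = 2+12 = 14
u = 14*4 = 56
z = 56%2 = 0
b = 2*56 = 112
z = 4%3 = 1
z = 4-1 = 3
z = 112//2 = 56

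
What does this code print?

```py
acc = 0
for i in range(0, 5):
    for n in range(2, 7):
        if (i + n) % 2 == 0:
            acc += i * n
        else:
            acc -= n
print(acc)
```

56

i=0,n=2: even sum, acc = 0+0 = 0
i=0,n=3: odd sum, acc = 0-3 = -3
i=0,n=4: even sum, acc = (-3)+0 = -3
i=0,n=5: odd sum, acc = (-3)-5 = -8
i=0,n=6: even sum, acc = (-8)+0 = -8
i=1,n=2: odd sum, acc = (-8)-2 = -10
i=1,n=3: even sum, acc = (-10)+3 = -7
i=1,n=4: odd sum, acc = (-7)-4 = -11
i=1,n=5: even sum, acc = (-11)+5 = -6
i=1,n=6: odd sum, acc = (-6)-6 = -12
i=2,n=2: even sum, acc = (-12)+4 = -8
i=2,n=3: odd sum, acc = (-8)-3 = -11
i=2,n=4: even sum, acc = (-11)+8 = -3
i=2,n=5: odd sum, acc = (-3)-5 = -8
i=2,n=6: even sum, acc = (-8)+12 = 4
i=3,n=2: odd sum, acc = 4-2 = 2
i=3,n=3: even sum, acc = 2+9 = 11
i=3,n=4: odd sum, acc = 11-4 = 7
i=3,n=5: even sum, acc = 7+15 = 22
i=3,n=6: odd sum, acc = 22-6 = 16
i=4,n=2: even sum, acc = 16+8 = 24
i=4,n=3: odd sum, acc = 24-3 = 21
i=4,n=4: even sum, acc = 21+16 = 37
i=4,n=5: odd sum, acc = 37-5 = 32
i=4,n=6: even sum, acc = 32+24 = 56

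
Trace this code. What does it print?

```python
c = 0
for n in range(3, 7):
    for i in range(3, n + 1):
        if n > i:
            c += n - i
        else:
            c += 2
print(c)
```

n=3,i=3: not 3>3, c = 0+2 = 2
n=4,i=3: 4>3, c = 2+1 = 3
n=4,i=4: not 4>4, c = 3+2 = 5
n=5,i=3: 5>3, c = 5+2 = 7
n=5,i=4: 5>4, c = 7+1 = 8
n=5,i=5: not 5>5, c = 8+2 = 10
n=6,i=3: 6>3, c = 10+3 = 13
n=6,i=4: 6>4, c = 13+2 = 15
n=6,i=5: 6>5, c = 15+1 = 16
n=6,i=6: not 6>6, c = 16+2 = 18

18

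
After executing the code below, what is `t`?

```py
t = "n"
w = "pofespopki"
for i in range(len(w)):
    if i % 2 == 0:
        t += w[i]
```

i=0: add 'p' → 'np'
i=1: skip
i=2: add 'f' → 'npf'
i=3: skip
i=4: add 's' → 'npfs'
i=5: skip
i=6: add 'o' → 'npfso'
i=7: skip
i=8: add 'k' → 'npfsok'
i=9: skip

'npfsok'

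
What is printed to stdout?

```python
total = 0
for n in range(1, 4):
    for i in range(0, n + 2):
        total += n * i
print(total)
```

n=1,i=0: total = 0+0 = 0
n=1,i=1: total = 0+1 = 1
n=1,i=2: total = 1+2 = 3
n=2,i=0: total = 3+0 = 3
n=2,i=1: total = 3+2 = 5
n=2,i=2: total = 5+4 = 9
n=2,i=3: total = 9+6 = 15
n=3,i=0: total = 15+0 = 15
n=3,i=1: total = 15+3 = 18
n=3,i=2: total = 18+6 = 24
n=3,i=3: total = 24+9 = 33
n=3,i=4: total = 33+12 = 45

45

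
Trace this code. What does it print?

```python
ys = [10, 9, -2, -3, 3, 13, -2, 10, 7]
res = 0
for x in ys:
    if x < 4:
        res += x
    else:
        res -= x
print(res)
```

-53

x=10: not <4, res = 0-10 = -10
x=9: not <4, res = (-10)-9 = -19
x=-2: <4, res = (-19)+(-2) = -21
x=-3: <4, res = (-21)+(-3) = -24
x=3: <4, res = (-24)+3 = -21
x=13: not <4, res = (-21)-13 = -34
x=-2: <4, res = (-34)+(-2) = -36
x=10: not <4, res = (-36)-10 = -46
x=7: not <4, res = (-46)-7 = -53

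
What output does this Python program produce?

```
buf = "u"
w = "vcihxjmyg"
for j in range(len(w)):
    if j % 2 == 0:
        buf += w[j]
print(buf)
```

j=0: add 'v' → 'uv'
j=1: skip
j=2: add 'i' → 'uvi'
j=3: skip
j=4: add 'x' → 'uvix'
j=5: skip
j=6: add 'm' → 'uvixm'
j=7: skip
j=8: add 'g' → 'uvixmg'

uvixmg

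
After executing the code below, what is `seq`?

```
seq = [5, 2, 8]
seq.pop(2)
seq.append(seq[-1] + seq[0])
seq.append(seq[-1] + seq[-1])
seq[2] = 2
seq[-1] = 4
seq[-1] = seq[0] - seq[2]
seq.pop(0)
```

pop(2) removes 8 → [5, 2]
append seq[-1]+seq[0] = 2+5 = 7 → [5, 2, 7]
append seq[-1]+seq[-1] = 7+7 = 14 → [5, 2, 7, 14]
seq[2] = 2 → [5, 2, 2, 14]
seq[-1] = 4 → [5, 2, 2, 4]
seq[-1] = seq[0]-seq[2] = 5-2 = 3 → [5, 2, 2, 3]
pop(0) removes 5 → [2, 2, 3]

[2, 2, 3]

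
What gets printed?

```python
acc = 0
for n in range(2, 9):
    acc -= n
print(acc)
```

-35

n=2: acc = 0-2 = -2
n=3: acc = (-2)-3 = -5
n=4: acc = (-5)-4 = -9
n=5: acc = (-9)-5 = -14
n=6: acc = (-14)-6 = -20
n=7: acc = (-20)-7 = -27
n=8: acc = (-27)-8 = -35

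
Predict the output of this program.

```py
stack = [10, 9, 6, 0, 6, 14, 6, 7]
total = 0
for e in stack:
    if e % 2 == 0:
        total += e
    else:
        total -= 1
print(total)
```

40

e=10: even, total = 0+10 = 10
e=9: not even, total = 10-1 = 9
e=6: even, total = 9+6 = 15
e=0: even, total = 15+0 = 15
e=6: even, total = 15+6 = 21
e=14: even, total = 21+14 = 35
e=6: even, total = 35+6 = 41
e=7: not even, total = 41-1 = 40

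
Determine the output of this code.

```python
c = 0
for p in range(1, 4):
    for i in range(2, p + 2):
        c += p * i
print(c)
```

39

p=1,i=2: c = 0+2 = 2
p=2,i=2: c = 2+4 = 6
p=2,i=3: c = 6+6 = 12
p=3,i=2: c = 12+6 = 18
p=3,i=3: c = 18+9 = 27
p=3,i=4: c = 27+12 = 39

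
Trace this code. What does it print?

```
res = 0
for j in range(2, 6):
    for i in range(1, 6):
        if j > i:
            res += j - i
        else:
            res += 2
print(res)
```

40

j=2,i=1: 2>1, res = 0+1 = 1
j=2,i=2: not 2>2, res = 1+2 = 3
j=2,i=3: not 2>3, res = 3+2 = 5
j=2,i=4: not 2>4, res = 5+2 = 7
j=2,i=5: not 2>5, res = 7+2 = 9
j=3,i=1: 3>1, res = 9+2 = 11
j=3,i=2: 3>2, res = 11+1 = 12
j=3,i=3: not 3>3, res = 12+2 = 14
j=3,i=4: not 3>4, res = 14+2 = 16
j=3,i=5: not 3>5, res = 16+2 = 18
j=4,i=1: 4>1, res = 18+3 = 21
j=4,i=2: 4>2, res = 21+2 = 23
j=4,i=3: 4>3, res = 23+1 = 24
j=4,i=4: not 4>4, res = 24+2 = 26
j=4,i=5: not 4>5, res = 26+2 = 28
j=5,i=1: 5>1, res = 28+4 = 32
j=5,i=2: 5>2, res = 32+3 = 35
j=5,i=3: 5>3, res = 35+2 = 37
j=5,i=4: 5>4, res = 37+1 = 38
j=5,i=5: not 5>5, res = 38+2 = 40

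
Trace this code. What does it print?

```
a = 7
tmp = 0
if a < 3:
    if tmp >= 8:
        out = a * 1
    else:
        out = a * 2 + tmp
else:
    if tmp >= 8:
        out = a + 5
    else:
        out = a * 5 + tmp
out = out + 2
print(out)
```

a=7, tmp=0
a < 3 is False; tmp >= 8 is False
→ out = a * 5 + tmp = 35
out = 35+2 = 37

37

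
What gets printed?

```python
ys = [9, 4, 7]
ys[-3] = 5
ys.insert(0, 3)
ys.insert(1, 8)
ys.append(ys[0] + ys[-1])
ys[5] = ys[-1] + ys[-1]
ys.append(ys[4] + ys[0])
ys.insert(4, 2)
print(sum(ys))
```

ys[-3] = 5 → [5, 4, 7]
insert 3 at 0 → [3, 5, 4, 7]
insert 8 at 1 → [3, 8, 5, 4, 7]
append ys[0]+ys[-1] = 3+7 = 10 → [3, 8, 5, 4, 7, 10]
ys[5] = ys[-1]+ys[-1] = 10+10 = 20 → [3, 8, 5, 4, 7, 20]
append ys[4]+ys[0] = 7+3 = 10 → [3, 8, 5, 4, 7, 20, 10]
insert 2 at 4 → [3, 8, 5, 4, 2, 7, 20, 10]
sum = 59

59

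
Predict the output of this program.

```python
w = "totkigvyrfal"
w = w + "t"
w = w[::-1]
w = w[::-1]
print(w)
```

totkigvyrfalt

+ 't' → 'totkigvyrfalt'
reverse → 'tlafryvgiktot'
reverse → 'totkigvyrfalt'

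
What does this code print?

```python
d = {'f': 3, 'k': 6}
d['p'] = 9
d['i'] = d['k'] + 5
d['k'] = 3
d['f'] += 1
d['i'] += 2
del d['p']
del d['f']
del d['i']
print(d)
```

{'k': 3}

d['p'] = 9 → {'f': 3, 'k': 6, 'p': 9}
d['i'] = d['k']+5 = 11 → {'f': 3, 'k': 6, 'p': 9, 'i': 11}
d['k'] = 3 → {'f': 3, 'k': 3, 'p': 9, 'i': 11}
d['f'] = 3+1 = 4 → {'f': 4, 'k': 3, 'p': 9, 'i': 11}
d['i'] = 11+2 = 13 → {'f': 4, 'k': 3, 'p': 9, 'i': 13}
del 'p' → {'f': 4, 'k': 3, 'i': 13}
del 'f' → {'k': 3, 'i': 13}
del 'i' → {'k': 3}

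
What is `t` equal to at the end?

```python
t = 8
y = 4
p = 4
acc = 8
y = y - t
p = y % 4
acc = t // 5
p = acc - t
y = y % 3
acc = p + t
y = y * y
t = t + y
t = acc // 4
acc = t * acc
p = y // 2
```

y = 4-8 = -4
p = (-4)%4 = 0
acc = 8//5 = 1
p = 1-8 = -7
y = (-4)%3 = 2
acc = (-7)+8 = 1
y = 2*2 = 4
t = 8+4 = 12
t = 1//4 = 0
acc = 0*1 = 0
p = 4//2 = 2

0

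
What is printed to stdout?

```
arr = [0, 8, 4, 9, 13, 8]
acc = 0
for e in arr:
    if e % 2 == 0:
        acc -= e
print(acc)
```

e=0: even, acc = 0-0 = 0
e=8: even, acc = 0-8 = -8
e=4: even, acc = (-8)-4 = -12
e=9: not even
e=13: not even
e=8: even, acc = (-12)-8 = -20

-20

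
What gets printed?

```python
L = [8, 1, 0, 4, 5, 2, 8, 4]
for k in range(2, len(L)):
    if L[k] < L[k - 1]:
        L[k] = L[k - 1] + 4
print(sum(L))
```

99

k=2: 0<1, L[2] = 1+4 = 5 → [8, 1, 5, 4, 5, 2, 8, 4]
k=3: 4<5, L[3] = 5+4 = 9 → [8, 1, 5, 9, 5, 2, 8, 4]
k=4: 5<9, L[4] = 9+4 = 13 → [8, 1, 5, 9, 13, 2, 8, 4]
k=5: 2<13, L[5] = 13+4 = 17 → [8, 1, 5, 9, 13, 17, 8, 4]
k=6: 8<17, L[6] = 17+4 = 21 → [8, 1, 5, 9, 13, 17, 21, 4]
k=7: 4<21, L[7] = 21+4 = 25 → [8, 1, 5, 9, 13, 17, 21, 25]
sum = 99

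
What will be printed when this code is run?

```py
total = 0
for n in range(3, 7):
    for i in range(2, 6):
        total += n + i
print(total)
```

n=3,i=2: total = 0+5 = 5
n=3,i=3: total = 5+6 = 11
n=3,i=4: total = 11+7 = 18
n=3,i=5: total = 18+8 = 26
n=4,i=2: total = 26+6 = 32
n=4,i=3: total = 32+7 = 39
n=4,i=4: total = 39+8 = 47
n=4,i=5: total = 47+9 = 56
n=5,i=2: total = 56+7 = 63
n=5,i=3: total = 63+8 = 71
n=5,i=4: total = 71+9 = 80
n=5,i=5: total = 80+10 = 90
n=6,i=2: total = 90+8 = 98
n=6,i=3: total = 98+9 = 107
n=6,i=4: total = 107+10 = 117
n=6,i=5: total = 117+11 = 128

128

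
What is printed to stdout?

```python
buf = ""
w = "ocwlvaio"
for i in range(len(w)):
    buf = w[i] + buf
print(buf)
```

i=0: prepend 'o' → 'o'
i=1: prepend 'c' → 'co'
i=2: prepend 'w' → 'wco'
i=3: prepend 'l' → 'lwco'
i=4: prepend 'v' → 'vlwco'
i=5: prepend 'a' → 'avlwco'
i=6: prepend 'i' → 'iavlwco'
i=7: prepend 'o' → 'oiavlwco'

oiavlwco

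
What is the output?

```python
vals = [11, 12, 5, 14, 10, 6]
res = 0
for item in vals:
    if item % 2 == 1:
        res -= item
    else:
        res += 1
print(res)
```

-12

item=11: odd, res = 0-11 = -11
item=12: not odd, res = (-11)+1 = -10
item=5: odd, res = (-10)-5 = -15
item=14: not odd, res = (-15)+1 = -14
item=10: not odd, res = (-14)+1 = -13
item=6: not odd, res = (-13)+1 = -12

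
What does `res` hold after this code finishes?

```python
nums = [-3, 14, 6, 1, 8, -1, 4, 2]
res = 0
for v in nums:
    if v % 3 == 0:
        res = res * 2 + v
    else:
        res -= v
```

v=-3: %3==0, res = 0*2+(-3) = -3
v=14: not %3==0, res = (-3)-14 = -17
v=6: %3==0, res = (-17)*2+6 = -28
v=1: not %3==0, res = (-28)-1 = -29
v=8: not %3==0, res = (-29)-8 = -37
v=-1: not %3==0, res = (-37)-(-1) = -36
v=4: not %3==0, res = (-36)-4 = -40
v=2: not %3==0, res = (-40)-2 = -42

-42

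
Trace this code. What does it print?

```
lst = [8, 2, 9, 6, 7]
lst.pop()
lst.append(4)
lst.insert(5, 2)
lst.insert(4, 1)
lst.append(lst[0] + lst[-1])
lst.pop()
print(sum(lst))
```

pop() removes 7 → [8, 2, 9, 6]
append 4 → [8, 2, 9, 6, 4]
insert 2 at 5 → [8, 2, 9, 6, 4, 2]
insert 1 at 4 → [8, 2, 9, 6, 1, 4, 2]
append lst[0]+lst[-1] = 8+2 = 10 → [8, 2, 9, 6, 1, 4, 2, 10]
pop() removes 10 → [8, 2, 9, 6, 1, 4, 2]
sum = 32

32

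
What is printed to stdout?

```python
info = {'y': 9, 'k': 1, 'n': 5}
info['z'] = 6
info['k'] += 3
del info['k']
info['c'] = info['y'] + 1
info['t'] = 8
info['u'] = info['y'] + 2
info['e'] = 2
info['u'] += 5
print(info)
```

info['z'] = 6 → {'y': 9, 'k': 1, 'n': 5, 'z': 6}
info['k'] = 1+3 = 4 → {'y': 9, 'k': 4, 'n': 5, 'z': 6}
del 'k' → {'y': 9, 'n': 5, 'z': 6}
info['c'] = info['y']+1 = 10 → {'y': 9, 'n': 5, 'z': 6, 'c': 10}
info['t'] = 8 → {'y': 9, 'n': 5, 'z': 6, 'c': 10, 't': 8}
info['u'] = info['y']+2 = 11 → {'y': 9, 'n': 5, 'z': 6, 'c': 10, 't': 8, 'u': 11}
info['e'] = 2 → {'y': 9, 'n': 5, 'z': 6, 'c': 10, 't': 8, 'u': 11, 'e': 2}
info['u'] = 11+5 = 16 → {'y': 9, 'n': 5, 'z': 6, 'c': 10, 't': 8, 'u': 16, 'e': 2}

{'y': 9, 'n': 5, 'z': 6, 'c': 10, 't': 8, 'u': 16, 'e': 2}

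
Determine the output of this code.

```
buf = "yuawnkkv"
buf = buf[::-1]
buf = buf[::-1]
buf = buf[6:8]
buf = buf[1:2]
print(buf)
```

reverse → 'vkknwauy'
reverse → 'yuawnkkv'
slice [6:8] → 'kv'
slice [1:2] → 'v'

v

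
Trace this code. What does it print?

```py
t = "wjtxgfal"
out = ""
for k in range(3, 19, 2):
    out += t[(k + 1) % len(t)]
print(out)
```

gawtgawt

k=3: add t[4]='g' → 'g'
k=5: add t[6]='a' → 'ga'
k=7: add t[0]='w' → 'gaw'
k=9: add t[2]='t' → 'gawt'
k=11: add t[4]='g' → 'gawtg'
k=13: add t[6]='a' → 'gawtga'
k=15: add t[0]='w' → 'gawtgaw'
k=17: add t[2]='t' → 'gawtgawt'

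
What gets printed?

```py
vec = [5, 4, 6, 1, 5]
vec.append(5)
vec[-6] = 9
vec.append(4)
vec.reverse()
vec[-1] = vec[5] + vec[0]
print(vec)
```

append 5 → [5, 4, 6, 1, 5, 5]
vec[-6] = 9 → [9, 4, 6, 1, 5, 5]
append 4 → [9, 4, 6, 1, 5, 5, 4]
reverse → [4, 5, 5, 1, 6, 4, 9]
vec[-1] = vec[5]+vec[0] = 4+4 = 8 → [4, 5, 5, 1, 6, 4, 8]

[4, 5, 5, 1, 6, 4, 8]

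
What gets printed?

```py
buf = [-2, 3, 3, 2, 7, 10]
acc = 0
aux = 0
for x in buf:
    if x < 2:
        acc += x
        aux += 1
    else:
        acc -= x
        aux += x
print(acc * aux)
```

x=-2: <2, acc = 0+(-2) = -2; aux=1
x=3: not <2, acc = (-2)-3 = -5; aux=4
x=3: not <2, acc = (-5)-3 = -8; aux=7
x=2: not <2, acc = (-8)-2 = -10; aux=9
x=7: not <2, acc = (-10)-7 = -17; aux=16
x=10: not <2, acc = (-17)-10 = -27; aux=26
acc*aux = (-27)*26 = -702

-702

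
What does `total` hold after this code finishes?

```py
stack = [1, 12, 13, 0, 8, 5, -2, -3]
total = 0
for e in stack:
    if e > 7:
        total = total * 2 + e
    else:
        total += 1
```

95

e=1: not >7, total = 0+1 = 1
e=12: >7, total = 1*2+12 = 14
e=13: >7, total = 14*2+13 = 41
e=0: not >7, total = 41+1 = 42
e=8: >7, total = 42*2+8 = 92
e=5: not >7, total = 92+1 = 93
e=-2: not >7, total = 93+1 = 94
e=-3: not >7, total = 94+1 = 95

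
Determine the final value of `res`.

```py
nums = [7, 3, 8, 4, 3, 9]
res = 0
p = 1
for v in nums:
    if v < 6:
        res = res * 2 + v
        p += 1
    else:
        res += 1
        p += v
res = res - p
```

v=7: not <6, res = 0+1 = 1; p=8
v=3: <6, res = 1*2+3 = 5; p=9
v=8: not <6, res = 5+1 = 6; p=17
v=4: <6, res = 6*2+4 = 16; p=18
v=3: <6, res = 16*2+3 = 35; p=19
v=9: not <6, res = 35+1 = 36; p=28
res-p = 36-28 = 8

8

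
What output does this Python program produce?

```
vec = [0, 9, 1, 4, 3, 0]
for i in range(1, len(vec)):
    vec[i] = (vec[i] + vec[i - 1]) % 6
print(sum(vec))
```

i=1: vec[1] = (9+0)%6 = 3 → [0, 3, 1, 4, 3, 0]
i=2: vec[2] = (1+3)%6 = 4 → [0, 3, 4, 4, 3, 0]
i=3: vec[3] = (4+4)%6 = 2 → [0, 3, 4, 2, 3, 0]
i=4: vec[4] = (3+2)%6 = 5 → [0, 3, 4, 2, 5, 0]
i=5: vec[5] = (0+5)%6 = 5 → [0, 3, 4, 2, 5, 5]
sum = 19

19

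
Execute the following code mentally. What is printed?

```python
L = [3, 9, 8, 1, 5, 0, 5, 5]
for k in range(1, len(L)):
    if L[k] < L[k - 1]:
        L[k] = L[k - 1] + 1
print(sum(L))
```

87

k=1: 9>=3, unchanged → [3, 9, 8, 1, 5, 0, 5, 5]
k=2: 8<9, L[2] = 9+1 = 10 → [3, 9, 10, 1, 5, 0, 5, 5]
k=3: 1<10, L[3] = 10+1 = 11 → [3, 9, 10, 11, 5, 0, 5, 5]
k=4: 5<11, L[4] = 11+1 = 12 → [3, 9, 10, 11, 12, 0, 5, 5]
k=5: 0<12, L[5] = 12+1 = 13 → [3, 9, 10, 11, 12, 13, 5, 5]
k=6: 5<13, L[6] = 13+1 = 14 → [3, 9, 10, 11, 12, 13, 14, 5]
k=7: 5<14, L[7] = 14+1 = 15 → [3, 9, 10, 11, 12, 13, 14, 15]
sum = 87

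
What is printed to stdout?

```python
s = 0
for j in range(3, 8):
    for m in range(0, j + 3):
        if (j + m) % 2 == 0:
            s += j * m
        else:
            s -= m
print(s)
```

j=3,m=0: odd sum, s = 0-0 = 0
j=3,m=1: even sum, s = 0+3 = 3
j=3,m=2: odd sum, s = 3-2 = 1
j=3,m=3: even sum, s = 1+9 = 10
j=3,m=4: odd sum, s = 10-4 = 6
j=3,m=5: even sum, s = 6+15 = 21
j=4,m=0: even sum, s = 21+0 = 21
j=4,m=1: odd sum, s = 21-1 = 20
j=4,m=2: even sum, s = 20+8 = 28
j=4,m=3: odd sum, s = 28-3 = 25
j=4,m=4: even sum, s = 25+16 = 41
j=4,m=5: odd sum, s = 41-5 = 36
j=4,m=6: even sum, s = 36+24 = 60
j=5,m=0: odd sum, s = 60-0 = 60
j=5,m=1: even sum, s = 60+5 = 65
j=5,m=2: odd sum, s = 65-2 = 63
j=5,m=3: even sum, s = 63+15 = 78
j=5,m=4: odd sum, s = 78-4 = 74
j=5,m=5: even sum, s = 74+25 = 99
j=5,m=6: odd sum, s = 99-6 = 93
j=5,m=7: even sum, s = 93+35 = 128
j=6,m=0: even sum, s = 128+0 = 128
j=6,m=1: odd sum, s = 128-1 = 127
j=6,m=2: even sum, s = 127+12 = 139
j=6,m=3: odd sum, s = 139-3 = 136
j=6,m=4: even sum, s = 136+24 = 160
j=6,m=5: odd sum, s = 160-5 = 155
j=6,m=6: even sum, s = 155+36 = 191
j=6,m=7: odd sum, s = 191-7 = 184
j=6,m=8: even sum, s = 184+48 = 232
j=7,m=0: odd sum, s = 232-0 = 232
j=7,m=1: even sum, s = 232+7 = 239
j=7,m=2: odd sum, s = 239-2 = 237
j=7,m=3: even sum, s = 237+21 = 258
j=7,m=4: odd sum, s = 258-4 = 254
j=7,m=5: even sum, s = 254+35 = 289
j=7,m=6: odd sum, s = 289-6 = 283
j=7,m=7: even sum, s = 283+49 = 332
j=7,m=8: odd sum, s = 332-8 = 324
j=7,m=9: even sum, s = 324+63 = 387

387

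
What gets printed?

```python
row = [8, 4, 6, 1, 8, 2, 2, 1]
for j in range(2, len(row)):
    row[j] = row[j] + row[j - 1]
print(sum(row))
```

j=2: row[2] = 6+4 = 10 → [8, 4, 10, 1, 8, 2, 2, 1]
j=3: row[3] = 1+10 = 11 → [8, 4, 10, 11, 8, 2, 2, 1]
j=4: row[4] = 8+11 = 19 → [8, 4, 10, 11, 19, 2, 2, 1]
j=5: row[5] = 2+19 = 21 → [8, 4, 10, 11, 19, 21, 2, 1]
j=6: row[6] = 2+21 = 23 → [8, 4, 10, 11, 19, 21, 23, 1]
j=7: row[7] = 1+23 = 24 → [8, 4, 10, 11, 19, 21, 23, 24]
sum = 120

120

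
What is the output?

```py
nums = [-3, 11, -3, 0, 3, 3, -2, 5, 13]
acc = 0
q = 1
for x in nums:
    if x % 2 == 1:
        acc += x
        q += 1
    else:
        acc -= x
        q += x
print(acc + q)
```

x=-3: odd, acc = 0+(-3) = -3; q=2
x=11: odd, acc = (-3)+11 = 8; q=3
x=-3: odd, acc = 8+(-3) = 5; q=4
x=0: not odd, acc = 5-0 = 5; q=4
x=3: odd, acc = 5+3 = 8; q=5
x=3: odd, acc = 8+3 = 11; q=6
x=-2: not odd, acc = 11-(-2) = 13; q=4
x=5: odd, acc = 13+5 = 18; q=5
x=13: odd, acc = 18+13 = 31; q=6
acc+q = 31+6 = 37

37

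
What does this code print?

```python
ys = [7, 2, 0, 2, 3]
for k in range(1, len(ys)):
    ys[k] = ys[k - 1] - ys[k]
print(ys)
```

[7, 5, 5, 3, 0]

k=1: ys[1] = 7-2 = 5 → [7, 5, 0, 2, 3]
k=2: ys[2] = 5-0 = 5 → [7, 5, 5, 2, 3]
k=3: ys[3] = 5-2 = 3 → [7, 5, 5, 3, 3]
k=4: ys[4] = 3-3 = 0 → [7, 5, 5, 3, 0]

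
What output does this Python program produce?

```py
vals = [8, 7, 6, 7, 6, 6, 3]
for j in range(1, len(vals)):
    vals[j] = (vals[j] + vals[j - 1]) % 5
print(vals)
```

[8, 0, 1, 3, 4, 0, 3]

j=1: vals[1] = (7+8)%5 = 0 → [8, 0, 6, 7, 6, 6, 3]
j=2: vals[2] = (6+0)%5 = 1 → [8, 0, 1, 7, 6, 6, 3]
j=3: vals[3] = (7+1)%5 = 3 → [8, 0, 1, 3, 6, 6, 3]
j=4: vals[4] = (6+3)%5 = 4 → [8, 0, 1, 3, 4, 6, 3]
j=5: vals[5] = (6+4)%5 = 0 → [8, 0, 1, 3, 4, 0, 3]
j=6: vals[6] = (3+0)%5 = 3 → [8, 0, 1, 3, 4, 0, 3]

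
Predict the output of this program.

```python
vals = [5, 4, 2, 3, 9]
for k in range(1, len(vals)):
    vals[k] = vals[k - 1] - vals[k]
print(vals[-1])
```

-13

k=1: vals[1] = 5-4 = 1 → [5, 1, 2, 3, 9]
k=2: vals[2] = 1-2 = -1 → [5, 1, -1, 3, 9]
k=3: vals[3] = (-1)-3 = -4 → [5, 1, -1, -4, 9]
k=4: vals[4] = (-4)-9 = -13 → [5, 1, -1, -4, -13]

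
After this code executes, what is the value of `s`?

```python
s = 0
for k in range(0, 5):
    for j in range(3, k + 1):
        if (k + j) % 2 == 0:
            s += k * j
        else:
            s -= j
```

22

k=3,j=3: even sum, s = 0+9 = 9
k=4,j=3: odd sum, s = 9-3 = 6
k=4,j=4: even sum, s = 6+16 = 22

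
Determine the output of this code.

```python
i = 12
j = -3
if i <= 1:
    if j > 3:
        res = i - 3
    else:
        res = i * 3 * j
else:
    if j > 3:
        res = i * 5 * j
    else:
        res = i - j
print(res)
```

i=12, j=-3
i <= 1 is False; j > 3 is False
→ res = i - j = 15

15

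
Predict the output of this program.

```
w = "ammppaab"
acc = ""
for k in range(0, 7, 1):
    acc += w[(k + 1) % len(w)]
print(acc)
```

k=0: add w[1]='m' → 'm'
k=1: add w[2]='m' → 'mm'
k=2: add w[3]='p' → 'mmp'
k=3: add w[4]='p' → 'mmpp'
k=4: add w[5]='a' → 'mmppa'
k=5: add w[6]='a' → 'mmppaa'
k=6: add w[7]='b' → 'mmppaab'

mmppaab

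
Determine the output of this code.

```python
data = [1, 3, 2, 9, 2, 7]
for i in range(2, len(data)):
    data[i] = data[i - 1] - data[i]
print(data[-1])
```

-17

i=2: data[2] = 3-2 = 1 → [1, 3, 1, 9, 2, 7]
i=3: data[3] = 1-9 = -8 → [1, 3, 1, -8, 2, 7]
i=4: data[4] = (-8)-2 = -10 → [1, 3, 1, -8, -10, 7]
i=5: data[5] = (-10)-7 = -17 → [1, 3, 1, -8, -10, -17]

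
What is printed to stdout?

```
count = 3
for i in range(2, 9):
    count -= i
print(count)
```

i=2: count = 3-2 = 1
i=3: count = 1-3 = -2
i=4: count = (-2)-4 = -6
i=5: count = (-6)-5 = -11
i=6: count = (-11)-6 = -17
i=7: count = (-17)-7 = -24
i=8: count = (-24)-8 = -32

-32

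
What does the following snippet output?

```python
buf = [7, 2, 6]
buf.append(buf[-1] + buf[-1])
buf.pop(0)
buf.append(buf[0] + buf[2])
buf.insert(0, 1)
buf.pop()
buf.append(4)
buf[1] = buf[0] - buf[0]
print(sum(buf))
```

23

append buf[-1]+buf[-1] = 6+6 = 12 → [7, 2, 6, 12]
pop(0) removes 7 → [2, 6, 12]
append buf[0]+buf[2] = 2+12 = 14 → [2, 6, 12, 14]
insert 1 at 0 → [1, 2, 6, 12, 14]
pop() removes 14 → [1, 2, 6, 12]
append 4 → [1, 2, 6, 12, 4]
buf[1] = buf[0]-buf[0] = 1-1 = 0 → [1, 0, 6, 12, 4]
sum = 23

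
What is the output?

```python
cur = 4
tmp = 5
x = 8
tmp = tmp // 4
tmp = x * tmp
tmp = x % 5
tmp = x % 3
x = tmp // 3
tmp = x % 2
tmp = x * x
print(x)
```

tmp = 5//4 = 1
tmp = 8*1 = 8
tmp = 8%5 = 3
tmp = 8%3 = 2
x = 2//3 = 0
tmp = 0%2 = 0
tmp = 0*0 = 0

0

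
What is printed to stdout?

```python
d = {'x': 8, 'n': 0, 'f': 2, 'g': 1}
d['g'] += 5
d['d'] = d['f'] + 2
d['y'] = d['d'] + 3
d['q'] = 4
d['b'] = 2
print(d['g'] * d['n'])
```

0

d['g'] = 1+5 = 6 → {'x': 8, 'n': 0, 'f': 2, 'g': 6}
d['d'] = d['f']+2 = 4 → {'x': 8, 'n': 0, 'f': 2, 'g': 6, 'd': 4}
d['y'] = d['d']+3 = 7 → {'x': 8, 'n': 0, 'f': 2, 'g': 6, 'd': 4, 'y': 7}
d['q'] = 4 → {'x': 8, 'n': 0, 'f': 2, 'g': 6, 'd': 4, 'y': 7, 'q': 4}
d['b'] = 2 → {'x': 8, 'n': 0, 'f': 2, 'g': 6, 'd': 4, 'y': 7, 'q': 4, 'b': 2}
d['g']*d['n'] = 6*0 = 0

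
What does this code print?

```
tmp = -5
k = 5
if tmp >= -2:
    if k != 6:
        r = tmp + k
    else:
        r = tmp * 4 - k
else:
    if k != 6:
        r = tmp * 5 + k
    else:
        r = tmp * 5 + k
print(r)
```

-20

tmp=-5, k=5
tmp >= -2 is False; k != 6 is True
→ r = tmp * 5 + k = -20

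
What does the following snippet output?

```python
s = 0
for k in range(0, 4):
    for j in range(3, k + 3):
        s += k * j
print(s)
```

k=1,j=3: s = 0+3 = 3
k=2,j=3: s = 3+6 = 9
k=2,j=4: s = 9+8 = 17
k=3,j=3: s = 17+9 = 26
k=3,j=4: s = 26+12 = 38
k=3,j=5: s = 38+15 = 53

53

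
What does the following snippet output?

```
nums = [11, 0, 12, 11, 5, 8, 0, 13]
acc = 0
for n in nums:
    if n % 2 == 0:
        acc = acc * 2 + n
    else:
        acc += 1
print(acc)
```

89

n=11: not even, acc = 0+1 = 1
n=0: even, acc = 1*2+0 = 2
n=12: even, acc = 2*2+12 = 16
n=11: not even, acc = 16+1 = 17
n=5: not even, acc = 17+1 = 18
n=8: even, acc = 18*2+8 = 44
n=0: even, acc = 44*2+0 = 88
n=13: not even, acc = 88+1 = 89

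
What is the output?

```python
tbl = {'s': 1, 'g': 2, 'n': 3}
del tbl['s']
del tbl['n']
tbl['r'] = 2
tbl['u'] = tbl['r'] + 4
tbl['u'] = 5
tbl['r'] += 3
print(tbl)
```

{'g': 2, 'r': 5, 'u': 5}

del 's' → {'g': 2, 'n': 3}
del 'n' → {'g': 2}
tbl['r'] = 2 → {'g': 2, 'r': 2}
tbl['u'] = tbl['r']+4 = 6 → {'g': 2, 'r': 2, 'u': 6}
tbl['u'] = 5 → {'g': 2, 'r': 2, 'u': 5}
tbl['r'] = 2+3 = 5 → {'g': 2, 'r': 5, 'u': 5}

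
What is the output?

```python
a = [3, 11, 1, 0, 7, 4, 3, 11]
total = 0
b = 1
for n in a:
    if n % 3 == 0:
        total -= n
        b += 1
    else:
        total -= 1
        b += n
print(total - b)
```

n=3: %3==0, total = 0-3 = -3; b=2
n=11: not %3==0, total = (-3)-1 = -4; b=13
n=1: not %3==0, total = (-4)-1 = -5; b=14
n=0: %3==0, total = (-5)-0 = -5; b=15
n=7: not %3==0, total = (-5)-1 = -6; b=22
n=4: not %3==0, total = (-6)-1 = -7; b=26
n=3: %3==0, total = (-7)-3 = -10; b=27
n=11: not %3==0, total = (-10)-1 = -11; b=38
total-b = (-11)-38 = -49

-49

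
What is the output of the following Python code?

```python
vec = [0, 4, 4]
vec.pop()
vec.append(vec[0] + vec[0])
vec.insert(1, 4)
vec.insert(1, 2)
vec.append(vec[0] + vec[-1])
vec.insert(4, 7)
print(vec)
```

[0, 2, 4, 4, 7, 0, 0]

pop() removes 4 → [0, 4]
append vec[0]+vec[0] = 0+0 = 0 → [0, 4, 0]
insert 4 at 1 → [0, 4, 4, 0]
insert 2 at 1 → [0, 2, 4, 4, 0]
append vec[0]+vec[-1] = 0+0 = 0 → [0, 2, 4, 4, 0, 0]
insert 7 at 4 → [0, 2, 4, 4, 7, 0, 0]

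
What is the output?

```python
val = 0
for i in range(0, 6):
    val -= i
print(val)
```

i=0: val = 0-0 = 0
i=1: val = 0-1 = -1
i=2: val = (-1)-2 = -3
i=3: val = (-3)-3 = -6
i=4: val = (-6)-4 = -10
i=5: val = (-10)-5 = -15

-15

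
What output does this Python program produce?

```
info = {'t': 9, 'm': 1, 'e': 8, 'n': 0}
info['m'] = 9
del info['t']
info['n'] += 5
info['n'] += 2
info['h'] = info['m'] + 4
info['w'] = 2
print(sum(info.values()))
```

info['m'] = 9 → {'t': 9, 'm': 9, 'e': 8, 'n': 0}
del 't' → {'m': 9, 'e': 8, 'n': 0}
info['n'] = 0+5 = 5 → {'m': 9, 'e': 8, 'n': 5}
info['n'] = 5+2 = 7 → {'m': 9, 'e': 8, 'n': 7}
info['h'] = info['m']+4 = 13 → {'m': 9, 'e': 8, 'n': 7, 'h': 13}
info['w'] = 2 → {'m': 9, 'e': 8, 'n': 7, 'h': 13, 'w': 2}
sum of values = 39

39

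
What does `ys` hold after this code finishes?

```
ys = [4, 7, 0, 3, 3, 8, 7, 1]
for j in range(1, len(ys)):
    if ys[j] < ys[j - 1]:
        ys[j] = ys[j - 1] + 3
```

[4, 7, 10, 13, 16, 19, 22, 25]

j=1: 7>=4, unchanged → [4, 7, 0, 3, 3, 8, 7, 1]
j=2: 0<7, ys[2] = 7+3 = 10 → [4, 7, 10, 3, 3, 8, 7, 1]
j=3: 3<10, ys[3] = 10+3 = 13 → [4, 7, 10, 13, 3, 8, 7, 1]
j=4: 3<13, ys[4] = 13+3 = 16 → [4, 7, 10, 13, 16, 8, 7, 1]
j=5: 8<16, ys[5] = 16+3 = 19 → [4, 7, 10, 13, 16, 19, 7, 1]
j=6: 7<19, ys[6] = 19+3 = 22 → [4, 7, 10, 13, 16, 19, 22, 1]
j=7: 1<22, ys[7] = 22+3 = 25 → [4, 7, 10, 13, 16, 19, 22, 25]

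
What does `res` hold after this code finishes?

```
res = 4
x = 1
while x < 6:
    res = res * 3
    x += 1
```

x=1: res = 4*3 = 12
x=2: res = 12*3 = 36
x=3: res = 36*3 = 108
x=4: res = 108*3 = 324
x=5: res = 324*3 = 972

972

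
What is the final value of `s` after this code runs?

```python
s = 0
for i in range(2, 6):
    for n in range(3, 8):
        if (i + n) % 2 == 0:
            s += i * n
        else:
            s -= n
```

i=2,n=3: odd sum, s = 0-3 = -3
i=2,n=4: even sum, s = (-3)+8 = 5
i=2,n=5: odd sum, s = 5-5 = 0
i=2,n=6: even sum, s = 0+12 = 12
i=2,n=7: odd sum, s = 12-7 = 5
i=3,n=3: even sum, s = 5+9 = 14
i=3,n=4: odd sum, s = 14-4 = 10
i=3,n=5: even sum, s = 10+15 = 25
i=3,n=6: odd sum, s = 25-6 = 19
i=3,n=7: even sum, s = 19+21 = 40
i=4,n=3: odd sum, s = 40-3 = 37
i=4,n=4: even sum, s = 37+16 = 53
i=4,n=5: odd sum, s = 53-5 = 48
i=4,n=6: even sum, s = 48+24 = 72
i=4,n=7: odd sum, s = 72-7 = 65
i=5,n=3: even sum, s = 65+15 = 80
i=5,n=4: odd sum, s = 80-4 = 76
i=5,n=5: even sum, s = 76+25 = 101
i=5,n=6: odd sum, s = 101-6 = 95
i=5,n=7: even sum, s = 95+35 = 130

130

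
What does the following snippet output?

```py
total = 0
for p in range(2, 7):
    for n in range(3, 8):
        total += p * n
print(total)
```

500

p=2,n=3: total = 0+6 = 6
p=2,n=4: total = 6+8 = 14
p=2,n=5: total = 14+10 = 24
p=2,n=6: total = 24+12 = 36
p=2,n=7: total = 36+14 = 50
p=3,n=3: total = 50+9 = 59
p=3,n=4: total = 59+12 = 71
p=3,n=5: total = 71+15 = 86
p=3,n=6: total = 86+18 = 104
p=3,n=7: total = 104+21 = 125
p=4,n=3: total = 125+12 = 137
p=4,n=4: total = 137+16 = 153
p=4,n=5: total = 153+20 = 173
p=4,n=6: total = 173+24 = 197
p=4,n=7: total = 197+28 = 225
p=5,n=3: total = 225+15 = 240
p=5,n=4: total = 240+20 = 260
p=5,n=5: total = 260+25 = 285
p=5,n=6: total = 285+30 = 315
p=5,n=7: total = 315+35 = 350
p=6,n=3: total = 350+18 = 368
p=6,n=4: total = 368+24 = 392
p=6,n=5: total = 392+30 = 422
p=6,n=6: total = 422+36 = 458
p=6,n=7: total = 458+42 = 500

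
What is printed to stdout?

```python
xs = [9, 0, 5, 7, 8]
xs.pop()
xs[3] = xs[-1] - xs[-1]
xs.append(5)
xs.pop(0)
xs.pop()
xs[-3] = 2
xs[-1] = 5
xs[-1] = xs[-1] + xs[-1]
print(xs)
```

pop() removes 8 → [9, 0, 5, 7]
xs[3] = xs[-1]-xs[-1] = 7-7 = 0 → [9, 0, 5, 0]
append 5 → [9, 0, 5, 0, 5]
pop(0) removes 9 → [0, 5, 0, 5]
pop() removes 5 → [0, 5, 0]
xs[-3] = 2 → [2, 5, 0]
xs[-1] = 5 → [2, 5, 5]
xs[-1] = xs[-1]+xs[-1] = 5+5 = 10 → [2, 5, 10]

[2, 5, 10]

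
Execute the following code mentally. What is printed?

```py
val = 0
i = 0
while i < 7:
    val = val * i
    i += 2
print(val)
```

i=0: val = 0*0 = 0
i=2: val = 0*2 = 0
i=4: val = 0*4 = 0
i=6: val = 0*6 = 0

0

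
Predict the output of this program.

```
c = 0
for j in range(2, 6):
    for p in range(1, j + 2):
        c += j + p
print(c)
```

120

j=2,p=1: c = 0+3 = 3
j=2,p=2: c = 3+4 = 7
j=2,p=3: c = 7+5 = 12
j=3,p=1: c = 12+4 = 16
j=3,p=2: c = 16+5 = 21
j=3,p=3: c = 21+6 = 27
j=3,p=4: c = 27+7 = 34
j=4,p=1: c = 34+5 = 39
j=4,p=2: c = 39+6 = 45
j=4,p=3: c = 45+7 = 52
j=4,p=4: c = 52+8 = 60
j=4,p=5: c = 60+9 = 69
j=5,p=1: c = 69+6 = 75
j=5,p=2: c = 75+7 = 82
j=5,p=3: c = 82+8 = 90
j=5,p=4: c = 90+9 = 99
j=5,p=5: c = 99+10 = 109
j=5,p=6: c = 109+11 = 120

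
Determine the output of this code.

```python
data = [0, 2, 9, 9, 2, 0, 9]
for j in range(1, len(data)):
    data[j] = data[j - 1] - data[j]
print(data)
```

[0, -2, -11, -20, -22, -22, -31]

j=1: data[1] = 0-2 = -2 → [0, -2, 9, 9, 2, 0, 9]
j=2: data[2] = (-2)-9 = -11 → [0, -2, -11, 9, 2, 0, 9]
j=3: data[3] = (-11)-9 = -20 → [0, -2, -11, -20, 2, 0, 9]
j=4: data[4] = (-20)-2 = -22 → [0, -2, -11, -20, -22, 0, 9]
j=5: data[5] = (-22)-0 = -22 → [0, -2, -11, -20, -22, -22, 9]
j=6: data[6] = (-22)-9 = -31 → [0, -2, -11, -20, -22, -22, -31]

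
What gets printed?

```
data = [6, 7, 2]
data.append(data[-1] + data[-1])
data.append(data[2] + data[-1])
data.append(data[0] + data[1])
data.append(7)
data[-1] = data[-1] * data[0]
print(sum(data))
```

80

append data[-1]+data[-1] = 2+2 = 4 → [6, 7, 2, 4]
append data[2]+data[-1] = 2+4 = 6 → [6, 7, 2, 4, 6]
append data[0]+data[1] = 6+7 = 13 → [6, 7, 2, 4, 6, 13]
append 7 → [6, 7, 2, 4, 6, 13, 7]
data[-1] = data[-1]*data[0] = 7*6 = 42 → [6, 7, 2, 4, 6, 13, 42]
sum = 80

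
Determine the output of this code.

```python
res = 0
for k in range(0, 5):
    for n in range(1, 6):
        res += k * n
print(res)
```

150

k=0,n=1: res = 0+0 = 0
k=0,n=2: res = 0+0 = 0
k=0,n=3: res = 0+0 = 0
k=0,n=4: res = 0+0 = 0
k=0,n=5: res = 0+0 = 0
k=1,n=1: res = 0+1 = 1
k=1,n=2: res = 1+2 = 3
k=1,n=3: res = 3+3 = 6
k=1,n=4: res = 6+4 = 10
k=1,n=5: res = 10+5 = 15
k=2,n=1: res = 15+2 = 17
k=2,n=2: res = 17+4 = 21
k=2,n=3: res = 21+6 = 27
k=2,n=4: res = 27+8 = 35
k=2,n=5: res = 35+10 = 45
k=3,n=1: res = 45+3 = 48
k=3,n=2: res = 48+6 = 54
k=3,n=3: res = 54+9 = 63
k=3,n=4: res = 63+12 = 75
k=3,n=5: res = 75+15 = 90
k=4,n=1: res = 90+4 = 94
k=4,n=2: res = 94+8 = 102
k=4,n=3: res = 102+12 = 114
k=4,n=4: res = 114+16 = 130
k=4,n=5: res = 130+20 = 150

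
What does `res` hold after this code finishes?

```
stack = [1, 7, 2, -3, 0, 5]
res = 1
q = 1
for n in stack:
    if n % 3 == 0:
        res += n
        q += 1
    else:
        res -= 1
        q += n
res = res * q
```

-108

n=1: not %3==0, res = 1-1 = 0; q=2
n=7: not %3==0, res = 0-1 = -1; q=9
n=2: not %3==0, res = (-1)-1 = -2; q=11
n=-3: %3==0, res = (-2)+(-3) = -5; q=12
n=0: %3==0, res = (-5)+0 = -5; q=13
n=5: not %3==0, res = (-5)-1 = -6; q=18
res*q = (-6)*18 = -108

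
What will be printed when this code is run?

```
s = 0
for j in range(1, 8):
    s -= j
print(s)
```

j=1: s = 0-1 = -1
j=2: s = (-1)-2 = -3
j=3: s = (-3)-3 = -6
j=4: s = (-6)-4 = -10
j=5: s = (-10)-5 = -15
j=6: s = (-15)-6 = -21
j=7: s = (-21)-7 = -28

-28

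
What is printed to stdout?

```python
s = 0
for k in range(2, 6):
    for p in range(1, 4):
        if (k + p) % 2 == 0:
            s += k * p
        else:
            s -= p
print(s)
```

32

k=2,p=1: odd sum, s = 0-1 = -1
k=2,p=2: even sum, s = (-1)+4 = 3
k=2,p=3: odd sum, s = 3-3 = 0
k=3,p=1: even sum, s = 0+3 = 3
k=3,p=2: odd sum, s = 3-2 = 1
k=3,p=3: even sum, s = 1+9 = 10
k=4,p=1: odd sum, s = 10-1 = 9
k=4,p=2: even sum, s = 9+8 = 17
k=4,p=3: odd sum, s = 17-3 = 14
k=5,p=1: even sum, s = 14+5 = 19
k=5,p=2: odd sum, s = 19-2 = 17
k=5,p=3: even sum, s = 17+15 = 32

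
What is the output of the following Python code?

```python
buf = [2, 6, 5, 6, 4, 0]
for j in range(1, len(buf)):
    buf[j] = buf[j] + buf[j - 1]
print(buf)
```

[2, 8, 13, 19, 23, 23]

j=1: buf[1] = 6+2 = 8 → [2, 8, 5, 6, 4, 0]
j=2: buf[2] = 5+8 = 13 → [2, 8, 13, 6, 4, 0]
j=3: buf[3] = 6+13 = 19 → [2, 8, 13, 19, 4, 0]
j=4: buf[4] = 4+19 = 23 → [2, 8, 13, 19, 23, 0]
j=5: buf[5] = 0+23 = 23 → [2, 8, 13, 19, 23, 23]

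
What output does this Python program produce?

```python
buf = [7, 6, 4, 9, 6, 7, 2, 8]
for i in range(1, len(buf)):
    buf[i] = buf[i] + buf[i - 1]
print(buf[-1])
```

i=1: buf[1] = 6+7 = 13 → [7, 13, 4, 9, 6, 7, 2, 8]
i=2: buf[2] = 4+13 = 17 → [7, 13, 17, 9, 6, 7, 2, 8]
i=3: buf[3] = 9+17 = 26 → [7, 13, 17, 26, 6, 7, 2, 8]
i=4: buf[4] = 6+26 = 32 → [7, 13, 17, 26, 32, 7, 2, 8]
i=5: buf[5] = 7+32 = 39 → [7, 13, 17, 26, 32, 39, 2, 8]
i=6: buf[6] = 2+39 = 41 → [7, 13, 17, 26, 32, 39, 41, 8]
i=7: buf[7] = 8+41 = 49 → [7, 13, 17, 26, 32, 39, 41, 49]

49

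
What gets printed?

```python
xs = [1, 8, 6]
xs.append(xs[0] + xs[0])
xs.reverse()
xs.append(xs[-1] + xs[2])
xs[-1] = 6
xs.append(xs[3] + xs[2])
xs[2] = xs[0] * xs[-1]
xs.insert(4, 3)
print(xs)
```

append xs[0]+xs[0] = 1+1 = 2 → [1, 8, 6, 2]
reverse → [2, 6, 8, 1]
append xs[-1]+xs[2] = 1+8 = 9 → [2, 6, 8, 1, 9]
xs[-1] = 6 → [2, 6, 8, 1, 6]
append xs[3]+xs[2] = 1+8 = 9 → [2, 6, 8, 1, 6, 9]
xs[2] = xs[0]*xs[-1] = 2*9 = 18 → [2, 6, 18, 1, 6, 9]
insert 3 at 4 → [2, 6, 18, 1, 3, 6, 9]

[2, 6, 18, 1, 3, 6, 9]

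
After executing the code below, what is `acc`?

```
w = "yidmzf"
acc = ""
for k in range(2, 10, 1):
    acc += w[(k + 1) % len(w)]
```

'mzfyidmz'

k=2: add w[3]='m' → 'm'
k=3: add w[4]='z' → 'mz'
k=4: add w[5]='f' → 'mzf'
k=5: add w[0]='y' → 'mzfy'
k=6: add w[1]='i' → 'mzfyi'
k=7: add w[2]='d' → 'mzfyid'
k=8: add w[3]='m' → 'mzfyidm'
k=9: add w[4]='z' → 'mzfyidmz'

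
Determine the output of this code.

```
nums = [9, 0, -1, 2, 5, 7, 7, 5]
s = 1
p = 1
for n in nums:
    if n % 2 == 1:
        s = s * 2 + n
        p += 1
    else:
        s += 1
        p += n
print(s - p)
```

n=9: odd, s = 1*2+9 = 11; p=2
n=0: not odd, s = 11+1 = 12; p=2
n=-1: odd, s = 12*2+(-1) = 23; p=3
n=2: not odd, s = 23+1 = 24; p=5
n=5: odd, s = 24*2+5 = 53; p=6
n=7: odd, s = 53*2+7 = 113; p=7
n=7: odd, s = 113*2+7 = 233; p=8
n=5: odd, s = 233*2+5 = 471; p=9
s-p = 471-9 = 462

462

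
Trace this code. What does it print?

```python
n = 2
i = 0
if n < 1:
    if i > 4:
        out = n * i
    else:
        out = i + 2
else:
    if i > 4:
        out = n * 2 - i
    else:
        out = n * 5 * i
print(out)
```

0

n=2, i=0
n < 1 is False; i > 4 is False
→ out = n * 5 * i = 0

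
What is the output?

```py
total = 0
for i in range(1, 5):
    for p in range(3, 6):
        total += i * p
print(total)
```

i=1,p=3: total = 0+3 = 3
i=1,p=4: total = 3+4 = 7
i=1,p=5: total = 7+5 = 12
i=2,p=3: total = 12+6 = 18
i=2,p=4: total = 18+8 = 26
i=2,p=5: total = 26+10 = 36
i=3,p=3: total = 36+9 = 45
i=3,p=4: total = 45+12 = 57
i=3,p=5: total = 57+15 = 72
i=4,p=3: total = 72+12 = 84
i=4,p=4: total = 84+16 = 100
i=4,p=5: total = 100+20 = 120

120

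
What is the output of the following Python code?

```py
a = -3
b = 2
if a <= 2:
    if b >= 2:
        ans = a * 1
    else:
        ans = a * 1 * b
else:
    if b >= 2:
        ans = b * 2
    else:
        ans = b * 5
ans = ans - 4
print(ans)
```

a=-3, b=2
a <= 2 is True; b >= 2 is True
→ ans = a * 1 = -3
ans = (-3)-4 = -7

-7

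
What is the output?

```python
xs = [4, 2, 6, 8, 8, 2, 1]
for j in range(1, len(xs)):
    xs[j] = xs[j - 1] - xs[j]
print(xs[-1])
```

j=1: xs[1] = 4-2 = 2 → [4, 2, 6, 8, 8, 2, 1]
j=2: xs[2] = 2-6 = -4 → [4, 2, -4, 8, 8, 2, 1]
j=3: xs[3] = (-4)-8 = -12 → [4, 2, -4, -12, 8, 2, 1]
j=4: xs[4] = (-12)-8 = -20 → [4, 2, -4, -12, -20, 2, 1]
j=5: xs[5] = (-20)-2 = -22 → [4, 2, -4, -12, -20, -22, 1]
j=6: xs[6] = (-22)-1 = -23 → [4, 2, -4, -12, -20, -22, -23]

-23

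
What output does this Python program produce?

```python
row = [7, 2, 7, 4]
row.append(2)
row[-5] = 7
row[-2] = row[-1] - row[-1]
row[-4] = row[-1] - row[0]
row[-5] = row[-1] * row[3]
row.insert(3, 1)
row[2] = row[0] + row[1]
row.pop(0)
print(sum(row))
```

append 2 → [7, 2, 7, 4, 2]
row[-5] = 7 → [7, 2, 7, 4, 2]
row[-2] = row[-1]-row[-1] = 2-2 = 0 → [7, 2, 7, 0, 2]
row[-4] = row[-1]-row[0] = 2-7 = -5 → [7, -5, 7, 0, 2]
row[-5] = row[-1]*row[3] = 2*0 = 0 → [0, -5, 7, 0, 2]
insert 1 at 3 → [0, -5, 7, 1, 0, 2]
row[2] = row[0]+row[1] = 0+(-5) = -5 → [0, -5, -5, 1, 0, 2]
pop(0) removes 0 → [-5, -5, 1, 0, 2]
sum = -7

-7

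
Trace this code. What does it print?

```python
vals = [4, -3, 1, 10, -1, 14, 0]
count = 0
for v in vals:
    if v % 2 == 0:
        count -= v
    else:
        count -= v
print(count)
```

-25

v=4: even, count = 0-4 = -4
v=-3: not even, count = (-4)-(-3) = -1
v=1: not even, count = (-1)-1 = -2
v=10: even, count = (-2)-10 = -12
v=-1: not even, count = (-12)-(-1) = -11
v=14: even, count = (-11)-14 = -25
v=0: even, count = (-25)-0 = -25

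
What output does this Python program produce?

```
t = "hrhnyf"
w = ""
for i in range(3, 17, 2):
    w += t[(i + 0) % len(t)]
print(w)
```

nfrnfrn

i=3: add t[3]='n' → 'n'
i=5: add t[5]='f' → 'nf'
i=7: add t[1]='r' → 'nfr'
i=9: add t[3]='n' → 'nfrn'
i=11: add t[5]='f' → 'nfrnf'
i=13: add t[1]='r' → 'nfrnfr'
i=15: add t[3]='n' → 'nfrnfrn'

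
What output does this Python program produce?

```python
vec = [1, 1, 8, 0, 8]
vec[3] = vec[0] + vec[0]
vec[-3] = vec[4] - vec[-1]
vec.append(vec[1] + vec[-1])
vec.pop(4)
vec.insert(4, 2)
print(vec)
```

vec[3] = vec[0]+vec[0] = 1+1 = 2 → [1, 1, 8, 2, 8]
vec[-3] = vec[4]-vec[-1] = 8-8 = 0 → [1, 1, 0, 2, 8]
append vec[1]+vec[-1] = 1+8 = 9 → [1, 1, 0, 2, 8, 9]
pop(4) removes 8 → [1, 1, 0, 2, 9]
insert 2 at 4 → [1, 1, 0, 2, 2, 9]

[1, 1, 0, 2, 2, 9]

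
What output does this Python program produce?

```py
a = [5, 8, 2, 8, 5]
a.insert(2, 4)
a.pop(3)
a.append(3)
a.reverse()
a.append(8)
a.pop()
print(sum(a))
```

insert 4 at 2 → [5, 8, 4, 2, 8, 5]
pop(3) removes 2 → [5, 8, 4, 8, 5]
append 3 → [5, 8, 4, 8, 5, 3]
reverse → [3, 5, 8, 4, 8, 5]
append 8 → [3, 5, 8, 4, 8, 5, 8]
pop() removes 8 → [3, 5, 8, 4, 8, 5]
sum = 33

33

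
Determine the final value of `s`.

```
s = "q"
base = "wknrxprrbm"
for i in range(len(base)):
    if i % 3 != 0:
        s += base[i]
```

i=0: skip
i=1: add 'k' → 'qk'
i=2: add 'n' → 'qkn'
i=3: skip
i=4: add 'x' → 'qknx'
i=5: add 'p' → 'qknxp'
i=6: skip
i=7: add 'r' → 'qknxpr'
i=8: add 'b' → 'qknxprb'
i=9: skip

'qknxprb'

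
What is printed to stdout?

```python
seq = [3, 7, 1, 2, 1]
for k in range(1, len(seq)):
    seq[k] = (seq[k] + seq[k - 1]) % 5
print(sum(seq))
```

11

k=1: seq[1] = (7+3)%5 = 0 → [3, 0, 1, 2, 1]
k=2: seq[2] = (1+0)%5 = 1 → [3, 0, 1, 2, 1]
k=3: seq[3] = (2+1)%5 = 3 → [3, 0, 1, 3, 1]
k=4: seq[4] = (1+3)%5 = 4 → [3, 0, 1, 3, 4]
sum = 11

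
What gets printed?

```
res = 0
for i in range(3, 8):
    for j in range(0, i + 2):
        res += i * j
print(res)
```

615

i=3,j=0: res = 0+0 = 0
i=3,j=1: res = 0+3 = 3
i=3,j=2: res = 3+6 = 9
i=3,j=3: res = 9+9 = 18
i=3,j=4: res = 18+12 = 30
i=4,j=0: res = 30+0 = 30
i=4,j=1: res = 30+4 = 34
i=4,j=2: res = 34+8 = 42
i=4,j=3: res = 42+12 = 54
i=4,j=4: res = 54+16 = 70
i=4,j=5: res = 70+20 = 90
i=5,j=0: res = 90+0 = 90
i=5,j=1: res = 90+5 = 95
i=5,j=2: res = 95+10 = 105
i=5,j=3: res = 105+15 = 120
i=5,j=4: res = 120+20 = 140
i=5,j=5: res = 140+25 = 165
i=5,j=6: res = 165+30 = 195
i=6,j=0: res = 195+0 = 195
i=6,j=1: res = 195+6 = 201
i=6,j=2: res = 201+12 = 213
i=6,j=3: res = 213+18 = 231
i=6,j=4: res = 231+24 = 255
i=6,j=5: res = 255+30 = 285
i=6,j=6: res = 285+36 = 321
i=6,j=7: res = 321+42 = 363
i=7,j=0: res = 363+0 = 363
i=7,j=1: res = 363+7 = 370
i=7,j=2: res = 370+14 = 384
i=7,j=3: res = 384+21 = 405
i=7,j=4: res = 405+28 = 433
i=7,j=5: res = 433+35 = 468
i=7,j=6: res = 468+42 = 510
i=7,j=7: res = 510+49 = 559
i=7,j=8: res = 559+56 = 615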